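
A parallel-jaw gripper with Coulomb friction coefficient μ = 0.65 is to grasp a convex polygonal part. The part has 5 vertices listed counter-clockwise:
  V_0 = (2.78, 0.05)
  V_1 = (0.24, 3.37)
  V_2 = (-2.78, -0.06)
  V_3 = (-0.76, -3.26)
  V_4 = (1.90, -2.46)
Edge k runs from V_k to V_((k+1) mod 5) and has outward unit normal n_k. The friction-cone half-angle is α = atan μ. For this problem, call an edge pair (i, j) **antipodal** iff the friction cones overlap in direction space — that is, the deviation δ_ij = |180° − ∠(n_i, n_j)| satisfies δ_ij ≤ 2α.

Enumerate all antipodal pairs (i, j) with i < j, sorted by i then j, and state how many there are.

count = 4; pairs: (0,2), (1,3), (1,4), (2,4)

α = atan 0.65 = 33.02°;  2α = 66.05°
n_0 = (+0.7942, +0.6076)
n_1 = (-0.7505, +0.6608)
n_2 = (-0.8456, -0.5338)
n_3 = (+0.2880, -0.9576)
n_4 = (+0.9437, -0.3309)
  (0,1): δ = 78.78°  ·
  (0,2): δ = 5.16°  ✓
  (0,3): δ = 69.32°  ·
  (0,4): δ = 123.26°  ·
  (1,2): δ = 106.37°  ·
  (1,3): δ = 31.90°  ✓
  (1,4): δ = 22.04°  ✓
  (2,3): δ = 105.52°  ·
  (2,4): δ = 51.58°  ✓
  (3,4): δ = 126.06°  ·
antipodal pairs: 4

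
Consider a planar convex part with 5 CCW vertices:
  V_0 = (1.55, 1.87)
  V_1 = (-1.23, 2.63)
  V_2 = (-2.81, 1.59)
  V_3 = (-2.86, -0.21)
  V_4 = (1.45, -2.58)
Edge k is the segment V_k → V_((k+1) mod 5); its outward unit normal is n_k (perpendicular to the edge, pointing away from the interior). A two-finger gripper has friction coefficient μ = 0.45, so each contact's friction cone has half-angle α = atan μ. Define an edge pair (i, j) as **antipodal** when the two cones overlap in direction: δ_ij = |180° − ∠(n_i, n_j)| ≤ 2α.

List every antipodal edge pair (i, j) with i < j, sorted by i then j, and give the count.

α = atan 0.45 = 24.23°;  2α = 48.46°
n_0 = (+0.2637, +0.9646)
n_1 = (-0.5498, +0.8353)
n_2 = (-0.9996, +0.0278)
n_3 = (-0.4818, -0.8763)
n_4 = (+0.9997, -0.0225)
  (0,1): δ = 131.36°  ·
  (0,2): δ = 76.30°  ·
  (0,3): δ = 13.52°  ✓
  (0,4): δ = 104.00°  ·
  (1,2): δ = 124.95°  ·
  (1,3): δ = 62.16°  ·
  (1,4): δ = 55.36°  ·
  (2,3): δ = 117.21°  ·
  (2,4): δ = 0.30°  ✓
  (3,4): δ = 62.48°  ·
antipodal pairs: 2

count = 2; pairs: (0,3), (2,4)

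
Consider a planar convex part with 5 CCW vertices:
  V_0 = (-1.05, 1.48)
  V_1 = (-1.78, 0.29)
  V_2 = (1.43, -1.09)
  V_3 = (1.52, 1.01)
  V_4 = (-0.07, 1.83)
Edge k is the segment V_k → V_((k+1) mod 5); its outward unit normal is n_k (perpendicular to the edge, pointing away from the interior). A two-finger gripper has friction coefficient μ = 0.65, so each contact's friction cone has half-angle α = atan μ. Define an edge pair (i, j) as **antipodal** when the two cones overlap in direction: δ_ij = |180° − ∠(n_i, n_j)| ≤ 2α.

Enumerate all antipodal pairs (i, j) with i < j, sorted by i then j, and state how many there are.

count = 3; pairs: (0,2), (1,3), (1,4)

α = atan 0.65 = 33.02°;  2α = 66.05°
n_0 = (-0.8524, +0.5229)
n_1 = (-0.3950, -0.9187)
n_2 = (+0.9991, -0.0428)
n_3 = (+0.4584, +0.8888)
n_4 = (-0.3363, +0.9417)
  (0,1): δ = 81.74°  ·
  (0,2): δ = 29.07°  ✓
  (0,3): δ = 94.25°  ·
  (0,4): δ = 141.18°  ·
  (1,2): δ = 69.19°  ·
  (1,3): δ = 4.02°  ✓
  (1,4): δ = 42.92°  ✓
  (2,3): δ = 114.83°  ·
  (2,4): δ = 67.89°  ·
  (3,4): δ = 133.06°  ·
antipodal pairs: 3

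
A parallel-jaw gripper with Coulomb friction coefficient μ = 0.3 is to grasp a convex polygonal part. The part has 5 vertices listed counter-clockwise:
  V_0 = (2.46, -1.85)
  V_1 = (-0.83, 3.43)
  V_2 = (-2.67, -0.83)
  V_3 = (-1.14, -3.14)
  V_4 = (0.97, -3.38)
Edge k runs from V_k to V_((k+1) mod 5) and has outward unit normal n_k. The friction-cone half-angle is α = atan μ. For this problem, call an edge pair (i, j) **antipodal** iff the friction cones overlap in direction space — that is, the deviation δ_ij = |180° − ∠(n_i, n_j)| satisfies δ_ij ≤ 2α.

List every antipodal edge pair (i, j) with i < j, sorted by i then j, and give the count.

α = atan 0.3 = 16.70°;  2α = 33.40°
n_0 = (+0.8487, +0.5288)
n_1 = (-0.9180, +0.3965)
n_2 = (-0.8337, -0.5522)
n_3 = (-0.1130, -0.9936)
n_4 = (+0.7164, -0.6977)
  (0,1): δ = 55.29°  ·
  (0,2): δ = 1.59°  ✓
  (0,3): δ = 51.58°  ·
  (0,4): δ = 103.83°  ·
  (1,2): δ = 123.12°  ·
  (1,3): δ = 73.13°  ·
  (1,4): δ = 20.88°  ✓
  (2,3): δ = 130.01°  ·
  (2,4): δ = 77.76°  ·
  (3,4): δ = 127.75°  ·
antipodal pairs: 2

count = 2; pairs: (0,2), (1,4)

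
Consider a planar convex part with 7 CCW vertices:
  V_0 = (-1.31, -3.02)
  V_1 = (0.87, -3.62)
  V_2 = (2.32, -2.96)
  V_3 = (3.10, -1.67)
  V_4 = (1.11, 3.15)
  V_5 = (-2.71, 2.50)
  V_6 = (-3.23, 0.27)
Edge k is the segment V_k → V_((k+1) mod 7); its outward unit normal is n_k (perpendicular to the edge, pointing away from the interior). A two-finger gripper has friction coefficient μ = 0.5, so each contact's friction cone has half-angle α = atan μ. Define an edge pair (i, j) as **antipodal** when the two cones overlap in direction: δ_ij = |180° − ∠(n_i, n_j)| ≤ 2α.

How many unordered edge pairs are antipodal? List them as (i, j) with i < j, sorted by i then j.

α = atan 0.5 = 26.57°;  2α = 53.13°
n_0 = (-0.2654, -0.9641)
n_1 = (+0.4143, -0.9102)
n_2 = (+0.8557, -0.5174)
n_3 = (+0.9243, +0.3816)
n_4 = (-0.1677, +0.9858)
n_5 = (-0.9739, +0.2271)
n_6 = (-0.8637, -0.5040)
  (0,1): δ = 140.14°  ·
  (0,2): δ = 105.77°  ·
  (0,3): δ = 52.18°  ✓
  (0,4): δ = 25.05°  ✓
  (0,5): δ = 92.26°  ·
  (0,6): δ = 135.66°  ·
  (1,2): δ = 145.63°  ·
  (1,3): δ = 92.04°  ·
  (1,4): δ = 14.82°  ✓
  (1,5): δ = 52.40°  ✓
  (1,6): δ = 95.79°  ·
  (2,3): δ = 126.41°  ·
  (2,4): δ = 49.18°  ✓
  (2,5): δ = 18.03°  ✓
  (2,6): δ = 61.43°  ·
  (3,4): δ = 102.78°  ·
  (3,5): δ = 35.56°  ✓
  (3,6): δ = 7.83°  ✓
  (4,5): δ = 112.78°  ·
  (4,6): δ = 69.39°  ·
  (5,6): δ = 136.61°  ·
antipodal pairs: 8

count = 8; pairs: (0,3), (0,4), (1,4), (1,5), (2,4), (2,5), (3,5), (3,6)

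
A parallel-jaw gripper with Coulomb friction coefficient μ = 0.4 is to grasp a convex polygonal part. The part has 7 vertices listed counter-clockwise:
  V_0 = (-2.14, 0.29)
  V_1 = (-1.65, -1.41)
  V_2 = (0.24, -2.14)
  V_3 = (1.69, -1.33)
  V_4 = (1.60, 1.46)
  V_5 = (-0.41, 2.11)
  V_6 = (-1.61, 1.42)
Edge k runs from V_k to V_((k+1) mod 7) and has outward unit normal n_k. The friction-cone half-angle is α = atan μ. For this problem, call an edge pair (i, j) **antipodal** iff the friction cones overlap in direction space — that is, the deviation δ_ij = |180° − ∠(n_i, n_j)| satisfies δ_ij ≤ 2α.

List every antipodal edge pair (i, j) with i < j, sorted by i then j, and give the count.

count = 5; pairs: (0,3), (1,4), (2,5), (2,6), (3,6)

α = atan 0.4 = 21.80°;  2α = 43.60°
n_0 = (-0.9609, -0.2770)
n_1 = (-0.3603, -0.9328)
n_2 = (+0.4877, -0.8730)
n_3 = (+0.9995, +0.0322)
n_4 = (+0.3077, +0.9515)
n_5 = (-0.4985, +0.8669)
n_6 = (-0.9054, +0.4246)
  (0,1): δ = 127.20°  ·
  (0,2): δ = 76.89°  ·
  (0,3): δ = 14.23°  ✓
  (0,4): δ = 56.00°  ·
  (0,5): δ = 103.82°  ·
  (0,6): δ = 138.79°  ·
  (1,2): δ = 129.69°  ·
  (1,3): δ = 67.03°  ·
  (1,4): δ = 3.20°  ✓
  (1,5): δ = 51.02°  ·
  (1,6): δ = 85.99°  ·
  (2,3): δ = 117.34°  ·
  (2,4): δ = 47.11°  ·
  (2,5): δ = 0.71°  ✓
  (2,6): δ = 35.68°  ✓
  (3,4): δ = 109.77°  ·
  (3,5): δ = 61.95°  ·
  (3,6): δ = 26.98°  ✓
  (4,5): δ = 132.18°  ·
  (4,6): δ = 97.21°  ·
  (5,6): δ = 145.03°  ·
antipodal pairs: 5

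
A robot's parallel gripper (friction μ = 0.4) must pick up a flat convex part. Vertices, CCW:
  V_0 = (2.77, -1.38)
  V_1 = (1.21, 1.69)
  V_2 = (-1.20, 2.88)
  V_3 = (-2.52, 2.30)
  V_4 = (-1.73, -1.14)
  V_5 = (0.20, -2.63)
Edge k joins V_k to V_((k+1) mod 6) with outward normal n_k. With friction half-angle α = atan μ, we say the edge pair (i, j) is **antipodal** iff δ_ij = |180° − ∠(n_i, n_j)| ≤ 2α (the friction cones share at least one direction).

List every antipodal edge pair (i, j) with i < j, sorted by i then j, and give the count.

α = atan 0.4 = 21.80°;  2α = 43.60°
n_0 = (+0.8915, +0.4530)
n_1 = (+0.4427, +0.8966)
n_2 = (-0.4023, +0.9155)
n_3 = (-0.9746, -0.2238)
n_4 = (-0.6111, -0.7916)
n_5 = (+0.4374, -0.8993)
  (0,1): δ = 143.22°  ·
  (0,2): δ = 93.22°  ·
  (0,3): δ = 14.00°  ✓
  (0,4): δ = 25.39°  ✓
  (0,5): δ = 89.00°  ·
  (1,2): δ = 130.00°  ·
  (1,3): δ = 50.79°  ·
  (1,4): δ = 11.39°  ✓
  (1,5): δ = 52.22°  ·
  (2,3): δ = 100.79°  ·
  (2,4): δ = 61.39°  ·
  (2,5): δ = 2.22°  ✓
  (3,4): δ = 140.60°  ·
  (3,5): δ = 77.00°  ·
  (4,5): δ = 116.39°  ·
antipodal pairs: 4

count = 4; pairs: (0,3), (0,4), (1,4), (2,5)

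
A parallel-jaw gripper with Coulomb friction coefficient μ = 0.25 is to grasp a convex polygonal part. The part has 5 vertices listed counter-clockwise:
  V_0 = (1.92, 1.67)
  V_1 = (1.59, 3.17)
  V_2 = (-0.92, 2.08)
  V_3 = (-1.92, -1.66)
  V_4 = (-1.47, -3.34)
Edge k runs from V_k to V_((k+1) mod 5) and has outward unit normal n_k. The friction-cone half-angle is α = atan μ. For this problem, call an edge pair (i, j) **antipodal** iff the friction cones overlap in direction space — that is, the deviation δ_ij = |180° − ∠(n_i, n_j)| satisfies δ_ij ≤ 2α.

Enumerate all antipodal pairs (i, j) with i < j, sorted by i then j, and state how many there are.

α = atan 0.25 = 14.04°;  2α = 28.07°
n_0 = (+0.9766, +0.2149)
n_1 = (-0.3983, +0.9172)
n_2 = (-0.9661, +0.2583)
n_3 = (-0.9659, -0.2587)
n_4 = (+0.8282, -0.5604)
  (0,1): δ = 78.93°  ·
  (0,2): δ = 27.38°  ✓
  (0,3): δ = 2.59°  ✓
  (0,4): δ = 133.51°  ·
  (1,2): δ = 128.44°  ·
  (1,3): δ = 98.48°  ·
  (1,4): δ = 32.44°  ·
  (2,3): δ = 150.04°  ·
  (2,4): δ = 19.11°  ✓
  (3,4): δ = 49.08°  ·
antipodal pairs: 3

count = 3; pairs: (0,2), (0,3), (2,4)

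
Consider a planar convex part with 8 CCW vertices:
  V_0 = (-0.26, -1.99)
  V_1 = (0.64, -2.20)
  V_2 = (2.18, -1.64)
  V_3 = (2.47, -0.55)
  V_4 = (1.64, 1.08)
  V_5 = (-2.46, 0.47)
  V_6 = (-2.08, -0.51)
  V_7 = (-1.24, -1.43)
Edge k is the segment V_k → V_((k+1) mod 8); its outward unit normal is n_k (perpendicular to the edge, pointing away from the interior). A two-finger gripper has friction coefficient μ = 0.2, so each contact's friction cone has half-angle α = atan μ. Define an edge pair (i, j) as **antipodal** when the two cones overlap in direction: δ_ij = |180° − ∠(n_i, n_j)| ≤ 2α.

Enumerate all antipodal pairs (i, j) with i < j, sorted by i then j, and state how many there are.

α = atan 0.2 = 11.31°;  2α = 22.62°
n_0 = (-0.2272, -0.9738)
n_1 = (+0.3417, -0.9398)
n_2 = (+0.9664, -0.2571)
n_3 = (+0.8911, +0.4538)
n_4 = (-0.1472, +0.9891)
n_5 = (-0.9324, -0.3615)
n_6 = (-0.7385, -0.6743)
n_7 = (-0.4961, -0.8682)
  (0,1): δ = 146.88°  ·
  (0,2): δ = 91.76°  ·
  (0,3): δ = 49.88°  ·
  (0,4): δ = 21.60°  ✓
  (0,5): δ = 124.33°  ·
  (0,6): δ = 145.53°  ·
  (0,7): δ = 163.39°  ·
  (1,2): δ = 124.88°  ·
  (1,3): δ = 83.00°  ·
  (1,4): δ = 11.52°  ✓
  (1,5): δ = 91.21°  ·
  (1,6): δ = 112.41°  ·
  (1,7): δ = 130.27°  ·
  (2,3): δ = 138.12°  ·
  (2,4): δ = 66.64°  ·
  (2,5): δ = 36.09°  ·
  (2,6): δ = 57.30°  ·
  (2,7): δ = 75.15°  ·
  (3,4): δ = 108.52°  ·
  (3,5): δ = 5.79°  ✓
  (3,6): δ = 15.41°  ✓
  (3,7): δ = 33.27°  ·
  (4,5): δ = 77.27°  ·
  (4,6): δ = 56.06°  ·
  (4,7): δ = 38.21°  ·
  (5,6): δ = 158.80°  ·
  (5,7): δ = 140.94°  ·
  (6,7): δ = 162.14°  ·
antipodal pairs: 4

count = 4; pairs: (0,4), (1,4), (3,5), (3,6)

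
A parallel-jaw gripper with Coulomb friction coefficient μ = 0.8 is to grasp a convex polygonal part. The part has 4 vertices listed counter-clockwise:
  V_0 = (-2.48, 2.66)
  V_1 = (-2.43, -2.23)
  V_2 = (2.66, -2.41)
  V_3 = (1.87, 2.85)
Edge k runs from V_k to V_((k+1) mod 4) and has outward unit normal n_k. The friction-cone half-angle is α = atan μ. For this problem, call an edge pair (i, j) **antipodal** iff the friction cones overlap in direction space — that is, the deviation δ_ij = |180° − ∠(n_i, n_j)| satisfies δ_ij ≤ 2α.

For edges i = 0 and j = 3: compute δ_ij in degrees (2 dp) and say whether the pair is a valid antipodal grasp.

α = atan 0.8 = 38.66°;  2α = 77.32°
edge 0: e_0 = (+0.05, -4.89);  n_0 = (-0.9999, -0.0102)
edge 3: e_3 = (-4.35, -0.19);  n_3 = (-0.0436, +0.9990)
∠(n_0, n_3) = 88.08°
δ = |180° − 88.08°| = 91.92°
91.92° > 2α = 77.32°  →  invalid

δ = 91.92°, invalid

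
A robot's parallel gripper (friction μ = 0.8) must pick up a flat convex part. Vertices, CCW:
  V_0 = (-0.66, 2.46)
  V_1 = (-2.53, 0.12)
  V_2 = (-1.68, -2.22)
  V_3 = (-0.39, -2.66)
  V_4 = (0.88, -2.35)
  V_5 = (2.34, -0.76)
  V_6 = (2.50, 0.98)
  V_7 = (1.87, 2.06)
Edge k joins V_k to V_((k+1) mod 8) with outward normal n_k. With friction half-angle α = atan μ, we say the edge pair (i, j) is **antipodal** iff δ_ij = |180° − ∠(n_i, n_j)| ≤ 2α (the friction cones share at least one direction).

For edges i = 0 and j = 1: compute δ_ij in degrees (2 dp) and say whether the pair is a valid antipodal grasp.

α = atan 0.8 = 38.66°;  2α = 77.32°
edge 0: e_0 = (-1.87, -2.34);  n_0 = (-0.7812, +0.6243)
edge 1: e_1 = (+0.85, -2.34);  n_1 = (-0.9399, -0.3414)
∠(n_0, n_1) = 58.59°
δ = |180° − 58.59°| = 121.41°
121.41° > 2α = 77.32°  →  invalid

δ = 121.41°, invalid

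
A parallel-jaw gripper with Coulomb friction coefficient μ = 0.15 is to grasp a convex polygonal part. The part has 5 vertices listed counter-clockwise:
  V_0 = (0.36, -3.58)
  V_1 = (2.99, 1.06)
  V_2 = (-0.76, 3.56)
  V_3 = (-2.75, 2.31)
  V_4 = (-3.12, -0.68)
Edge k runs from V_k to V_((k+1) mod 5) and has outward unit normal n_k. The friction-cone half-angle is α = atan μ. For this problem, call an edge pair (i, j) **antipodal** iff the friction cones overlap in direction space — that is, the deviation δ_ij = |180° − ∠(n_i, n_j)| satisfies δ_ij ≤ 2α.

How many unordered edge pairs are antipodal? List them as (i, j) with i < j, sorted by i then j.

count = 1; pairs: (1,4)

α = atan 0.15 = 8.53°;  2α = 17.06°
n_0 = (+0.8700, -0.4931)
n_1 = (+0.5547, +0.8321)
n_2 = (-0.5319, +0.8468)
n_3 = (-0.9924, +0.1228)
n_4 = (-0.6402, -0.7682)
  (0,1): δ = 94.15°  ·
  (0,2): δ = 28.32°  ·
  (0,3): δ = 22.49°  ·
  (0,4): δ = 79.74°  ·
  (1,2): δ = 114.18°  ·
  (1,3): δ = 63.36°  ·
  (1,4): δ = 6.12°  ✓
  (2,3): δ = 129.19°  ·
  (2,4): δ = 71.94°  ·
  (3,4): δ = 122.75°  ·
antipodal pairs: 1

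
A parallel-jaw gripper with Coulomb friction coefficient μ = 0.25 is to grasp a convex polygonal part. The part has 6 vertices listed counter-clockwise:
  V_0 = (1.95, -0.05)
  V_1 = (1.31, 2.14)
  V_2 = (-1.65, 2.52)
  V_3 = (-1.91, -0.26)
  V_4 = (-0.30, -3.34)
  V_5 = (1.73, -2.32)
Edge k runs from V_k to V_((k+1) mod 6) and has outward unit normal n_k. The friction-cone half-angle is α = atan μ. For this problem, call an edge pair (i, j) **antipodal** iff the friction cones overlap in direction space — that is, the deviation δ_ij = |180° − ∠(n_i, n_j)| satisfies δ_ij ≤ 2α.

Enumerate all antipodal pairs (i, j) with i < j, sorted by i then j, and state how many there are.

count = 3; pairs: (0,2), (0,3), (2,5)

α = atan 0.25 = 14.04°;  2α = 28.07°
n_0 = (+0.9599, +0.2805)
n_1 = (+0.1273, +0.9919)
n_2 = (-0.9957, +0.0931)
n_3 = (-0.8862, -0.4633)
n_4 = (+0.4490, -0.8935)
n_5 = (+0.9953, -0.0965)
  (0,1): δ = 113.61°  ·
  (0,2): δ = 21.63°  ✓
  (0,3): δ = 11.31°  ✓
  (0,4): δ = 100.39°  ·
  (0,5): δ = 158.17°  ·
  (1,2): δ = 88.03°  ·
  (1,3): δ = 55.09°  ·
  (1,4): δ = 33.99°  ·
  (1,5): δ = 91.78°  ·
  (2,3): δ = 147.06°  ·
  (2,4): δ = 57.98°  ·
  (2,5): δ = 0.19°  ✓
  (3,4): δ = 90.92°  ·
  (3,5): δ = 33.13°  ·
  (4,5): δ = 122.21°  ·
antipodal pairs: 3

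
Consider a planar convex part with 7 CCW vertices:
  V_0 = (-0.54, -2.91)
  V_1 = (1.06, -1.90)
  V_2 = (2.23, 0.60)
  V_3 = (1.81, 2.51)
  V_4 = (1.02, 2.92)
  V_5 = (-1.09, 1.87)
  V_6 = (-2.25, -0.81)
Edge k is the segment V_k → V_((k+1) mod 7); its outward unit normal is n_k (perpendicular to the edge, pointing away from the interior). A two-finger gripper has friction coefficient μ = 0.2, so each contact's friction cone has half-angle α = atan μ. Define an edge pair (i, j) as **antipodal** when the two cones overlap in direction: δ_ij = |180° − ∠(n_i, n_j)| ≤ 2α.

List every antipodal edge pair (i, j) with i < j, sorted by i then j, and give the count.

count = 2; pairs: (0,4), (1,5)

α = atan 0.2 = 11.31°;  2α = 22.62°
n_0 = (+0.5338, -0.8456)
n_1 = (+0.9057, -0.4239)
n_2 = (+0.9767, +0.2148)
n_3 = (+0.4606, +0.8876)
n_4 = (-0.4455, +0.8953)
n_5 = (-0.9177, +0.3972)
n_6 = (-0.7754, -0.6314)
  (0,1): δ = 147.34°  ·
  (0,2): δ = 109.86°  ·
  (0,3): δ = 59.69°  ·
  (0,4): δ = 5.81°  ✓
  (0,5): δ = 34.33°  ·
  (0,6): δ = 96.89°  ·
  (1,2): δ = 142.52°  ·
  (1,3): δ = 92.35°  ·
  (1,4): δ = 38.46°  ·
  (1,5): δ = 1.67°  ✓
  (1,6): δ = 64.24°  ·
  (2,3): δ = 129.83°  ·
  (2,4): δ = 75.95°  ·
  (2,5): δ = 35.81°  ·
  (2,6): δ = 26.75°  ·
  (3,4): δ = 126.11°  ·
  (3,5): δ = 85.98°  ·
  (3,6): δ = 23.42°  ·
  (4,5): δ = 139.86°  ·
  (4,6): δ = 77.30°  ·
  (5,6): δ = 117.44°  ·
antipodal pairs: 2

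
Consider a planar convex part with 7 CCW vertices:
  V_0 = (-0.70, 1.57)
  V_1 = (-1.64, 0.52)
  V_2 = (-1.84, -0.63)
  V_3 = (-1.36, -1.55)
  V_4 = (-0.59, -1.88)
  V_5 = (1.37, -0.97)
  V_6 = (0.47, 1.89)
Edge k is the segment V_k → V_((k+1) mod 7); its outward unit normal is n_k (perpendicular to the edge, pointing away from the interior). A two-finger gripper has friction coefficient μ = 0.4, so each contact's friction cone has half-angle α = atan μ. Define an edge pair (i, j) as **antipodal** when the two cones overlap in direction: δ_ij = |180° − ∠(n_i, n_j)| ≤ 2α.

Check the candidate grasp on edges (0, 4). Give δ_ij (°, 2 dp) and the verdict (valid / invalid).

δ = 23.26°, valid

α = atan 0.4 = 21.80°;  2α = 43.60°
edge 0: e_0 = (-0.94, -1.05);  n_0 = (-0.7451, +0.6670)
edge 4: e_4 = (+1.96, +0.91);  n_4 = (+0.4211, -0.9070)
∠(n_0, n_4) = 156.74°
δ = |180° − 156.74°| = 23.26°
23.26° ≤ 2α = 43.60°  →  valid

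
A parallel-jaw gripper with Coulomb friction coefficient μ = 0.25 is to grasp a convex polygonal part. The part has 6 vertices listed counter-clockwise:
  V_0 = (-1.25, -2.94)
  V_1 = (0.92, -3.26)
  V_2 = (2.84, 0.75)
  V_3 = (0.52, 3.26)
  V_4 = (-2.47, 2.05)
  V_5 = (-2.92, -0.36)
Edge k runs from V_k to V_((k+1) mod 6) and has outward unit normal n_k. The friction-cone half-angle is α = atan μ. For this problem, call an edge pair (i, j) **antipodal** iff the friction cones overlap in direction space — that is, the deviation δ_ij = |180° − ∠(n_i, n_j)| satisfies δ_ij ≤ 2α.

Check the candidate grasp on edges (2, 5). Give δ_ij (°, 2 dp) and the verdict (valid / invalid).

α = atan 0.25 = 14.04°;  2α = 28.07°
edge 2: e_2 = (-2.32, +2.51);  n_2 = (+0.7344, +0.6788)
edge 5: e_5 = (+1.67, -2.58);  n_5 = (-0.8395, -0.5434)
∠(n_2, n_5) = 170.17°
δ = |180° − 170.17°| = 9.83°
9.83° ≤ 2α = 28.07°  →  valid

δ = 9.83°, valid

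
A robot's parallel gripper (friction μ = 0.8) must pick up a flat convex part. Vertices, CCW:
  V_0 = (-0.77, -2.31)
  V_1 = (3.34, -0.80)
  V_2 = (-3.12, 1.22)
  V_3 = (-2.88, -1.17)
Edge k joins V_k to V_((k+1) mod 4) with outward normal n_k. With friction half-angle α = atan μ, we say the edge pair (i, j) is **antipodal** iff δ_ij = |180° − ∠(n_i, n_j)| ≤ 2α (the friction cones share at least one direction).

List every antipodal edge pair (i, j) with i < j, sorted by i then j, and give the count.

count = 4; pairs: (0,1), (0,2), (1,2), (1,3)

α = atan 0.8 = 38.66°;  2α = 77.32°
n_0 = (+0.3449, -0.9387)
n_1 = (+0.2984, +0.9544)
n_2 = (-0.9950, -0.0999)
n_3 = (-0.4753, -0.8798)
  (0,1): δ = 37.54°  ✓
  (0,2): δ = 75.56°  ✓
  (0,3): δ = 131.45°  ·
  (1,2): δ = 66.90°  ✓
  (1,3): δ = 11.02°  ✓
  (2,3): δ = 124.12°  ·
antipodal pairs: 4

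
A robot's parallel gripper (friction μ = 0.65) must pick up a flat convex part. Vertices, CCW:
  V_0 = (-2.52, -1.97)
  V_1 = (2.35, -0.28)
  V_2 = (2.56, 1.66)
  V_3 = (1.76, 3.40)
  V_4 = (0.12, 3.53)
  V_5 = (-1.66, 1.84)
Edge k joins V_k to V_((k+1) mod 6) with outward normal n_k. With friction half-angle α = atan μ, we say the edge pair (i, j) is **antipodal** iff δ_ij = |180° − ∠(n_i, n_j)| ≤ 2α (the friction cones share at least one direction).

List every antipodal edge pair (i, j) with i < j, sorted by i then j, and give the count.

count = 6; pairs: (0,3), (0,4), (0,5), (1,4), (1,5), (2,5)

α = atan 0.65 = 33.02°;  2α = 66.05°
n_0 = (+0.3278, -0.9447)
n_1 = (+0.9942, -0.1076)
n_2 = (+0.9086, +0.4177)
n_3 = (+0.0790, +0.9969)
n_4 = (-0.6885, +0.7252)
n_5 = (-0.9755, +0.2202)
  (0,1): δ = 115.32°  ·
  (0,2): δ = 84.45°  ·
  (0,3): δ = 23.67°  ✓
  (0,4): δ = 24.38°  ✓
  (0,5): δ = 58.14°  ✓
  (1,2): δ = 149.13°  ·
  (1,3): δ = 88.35°  ·
  (1,4): δ = 40.31°  ✓
  (1,5): δ = 6.54°  ✓
  (2,3): δ = 119.22°  ·
  (2,4): δ = 71.18°  ·
  (2,5): δ = 37.41°  ✓
  (3,4): δ = 131.95°  ·
  (3,5): δ = 98.19°  ·
  (4,5): δ = 146.23°  ·
antipodal pairs: 6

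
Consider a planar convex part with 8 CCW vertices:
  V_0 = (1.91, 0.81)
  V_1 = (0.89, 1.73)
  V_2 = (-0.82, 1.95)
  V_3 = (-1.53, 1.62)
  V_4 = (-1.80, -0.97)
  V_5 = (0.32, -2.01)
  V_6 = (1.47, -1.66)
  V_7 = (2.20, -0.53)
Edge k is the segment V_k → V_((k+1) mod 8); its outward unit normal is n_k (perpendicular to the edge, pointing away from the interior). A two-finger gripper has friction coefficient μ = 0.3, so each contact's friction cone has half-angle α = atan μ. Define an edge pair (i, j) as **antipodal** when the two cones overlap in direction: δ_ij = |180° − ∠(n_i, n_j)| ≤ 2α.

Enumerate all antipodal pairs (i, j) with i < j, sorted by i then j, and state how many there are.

α = atan 0.3 = 16.70°;  2α = 33.40°
n_0 = (+0.6698, +0.7426)
n_1 = (+0.1276, +0.9918)
n_2 = (-0.4215, +0.9068)
n_3 = (-0.9946, +0.1037)
n_4 = (-0.4404, -0.8978)
n_5 = (+0.2912, -0.9567)
n_6 = (+0.8400, -0.5426)
n_7 = (+0.9774, +0.2115)
  (0,1): δ = 145.28°  ·
  (0,2): δ = 113.02°  ·
  (0,3): δ = 53.90°  ·
  (0,4): δ = 15.92°  ✓
  (0,5): δ = 58.98°  ·
  (0,6): δ = 99.19°  ·
  (0,7): δ = 144.26°  ·
  (1,2): δ = 147.74°  ·
  (1,3): δ = 88.62°  ·
  (1,4): δ = 18.80°  ✓
  (1,5): δ = 24.26°  ✓
  (1,6): δ = 64.47°  ·
  (1,7): δ = 109.54°  ·
  (2,3): δ = 120.88°  ·
  (2,4): δ = 51.06°  ·
  (2,5): δ = 8.00°  ✓
  (2,6): δ = 32.21°  ✓
  (2,7): δ = 77.28°  ·
  (3,4): δ = 110.18°  ·
  (3,5): δ = 67.12°  ·
  (3,6): δ = 26.91°  ✓
  (3,7): δ = 18.16°  ✓
  (4,5): δ = 136.94°  ·
  (4,6): δ = 96.73°  ·
  (4,7): δ = 51.66°  ·
  (5,6): δ = 139.79°  ·
  (5,7): δ = 94.72°  ·
  (6,7): δ = 134.93°  ·
antipodal pairs: 7

count = 7; pairs: (0,4), (1,4), (1,5), (2,5), (2,6), (3,6), (3,7)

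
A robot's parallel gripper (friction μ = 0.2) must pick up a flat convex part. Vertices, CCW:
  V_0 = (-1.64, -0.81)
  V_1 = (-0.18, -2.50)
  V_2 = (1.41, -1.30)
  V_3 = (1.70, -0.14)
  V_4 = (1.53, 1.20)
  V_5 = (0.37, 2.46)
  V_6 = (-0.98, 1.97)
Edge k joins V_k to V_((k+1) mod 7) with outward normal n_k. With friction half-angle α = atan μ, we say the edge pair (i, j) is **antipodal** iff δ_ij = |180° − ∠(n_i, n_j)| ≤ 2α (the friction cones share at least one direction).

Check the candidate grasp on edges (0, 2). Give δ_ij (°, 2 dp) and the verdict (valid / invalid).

δ = 54.86°, invalid

α = atan 0.2 = 11.31°;  2α = 22.62°
edge 0: e_0 = (+1.46, -1.69);  n_0 = (-0.7567, -0.6537)
edge 2: e_2 = (+0.29, +1.16);  n_2 = (+0.9701, -0.2425)
∠(n_0, n_2) = 125.14°
δ = |180° − 125.14°| = 54.86°
54.86° > 2α = 22.62°  →  invalid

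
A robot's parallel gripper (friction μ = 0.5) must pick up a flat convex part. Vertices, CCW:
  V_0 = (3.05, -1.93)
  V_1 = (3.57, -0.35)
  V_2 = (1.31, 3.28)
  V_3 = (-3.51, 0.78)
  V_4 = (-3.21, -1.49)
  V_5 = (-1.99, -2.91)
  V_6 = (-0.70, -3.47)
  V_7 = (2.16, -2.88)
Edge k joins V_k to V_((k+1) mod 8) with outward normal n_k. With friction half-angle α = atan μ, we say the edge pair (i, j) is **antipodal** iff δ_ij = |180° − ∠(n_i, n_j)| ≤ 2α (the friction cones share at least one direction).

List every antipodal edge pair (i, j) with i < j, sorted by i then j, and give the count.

α = atan 0.5 = 26.57°;  2α = 53.13°
n_0 = (+0.9499, -0.3126)
n_1 = (+0.8489, +0.5285)
n_2 = (-0.4604, +0.8877)
n_3 = (-0.9914, -0.1310)
n_4 = (-0.7585, -0.6517)
n_5 = (-0.3982, -0.9173)
n_6 = (+0.2020, -0.9794)
n_7 = (+0.7298, -0.6837)
  (0,1): δ = 129.88°  ·
  (0,2): δ = 44.37°  ✓
  (0,3): δ = 25.75°  ✓
  (0,4): δ = 58.88°  ·
  (0,5): δ = 84.75°  ·
  (0,6): δ = 119.87°  ·
  (0,7): δ = 155.08°  ·
  (1,2): δ = 94.49°  ·
  (1,3): δ = 24.38°  ✓
  (1,4): δ = 8.76°  ✓
  (1,5): δ = 34.63°  ✓
  (1,6): δ = 69.75°  ·
  (1,7): δ = 104.96°  ·
  (2,3): δ = 109.89°  ·
  (2,4): δ = 76.75°  ·
  (2,5): δ = 50.88°  ✓
  (2,6): δ = 15.76°  ✓
  (2,7): δ = 19.45°  ✓
  (3,4): δ = 146.86°  ·
  (3,5): δ = 120.99°  ·
  (3,6): δ = 85.87°  ·
  (3,7): δ = 50.66°  ✓
  (4,5): δ = 154.13°  ·
  (4,6): δ = 119.01°  ·
  (4,7): δ = 83.80°  ·
  (5,6): δ = 144.88°  ·
  (5,7): δ = 109.67°  ·
  (6,7): δ = 144.79°  ·
antipodal pairs: 9

count = 9; pairs: (0,2), (0,3), (1,3), (1,4), (1,5), (2,5), (2,6), (2,7), (3,7)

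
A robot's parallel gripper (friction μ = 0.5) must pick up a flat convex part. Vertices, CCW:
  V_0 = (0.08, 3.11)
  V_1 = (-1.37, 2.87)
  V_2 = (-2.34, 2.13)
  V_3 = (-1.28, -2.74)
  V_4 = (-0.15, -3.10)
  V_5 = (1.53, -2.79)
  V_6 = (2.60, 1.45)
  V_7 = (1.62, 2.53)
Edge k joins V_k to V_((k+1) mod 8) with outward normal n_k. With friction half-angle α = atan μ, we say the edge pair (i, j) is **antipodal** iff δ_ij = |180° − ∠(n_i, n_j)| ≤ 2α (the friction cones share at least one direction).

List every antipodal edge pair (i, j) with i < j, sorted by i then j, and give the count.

count = 9; pairs: (0,3), (0,4), (1,4), (1,5), (2,5), (2,6), (3,6), (3,7), (4,7)

α = atan 0.5 = 26.57°;  2α = 53.13°
n_0 = (-0.1633, +0.9866)
n_1 = (-0.6065, +0.7951)
n_2 = (-0.9771, -0.2127)
n_3 = (-0.3036, -0.9528)
n_4 = (+0.1815, -0.9834)
n_5 = (+0.9696, -0.2447)
n_6 = (+0.7406, +0.6720)
n_7 = (+0.3525, +0.9358)
  (0,1): δ = 152.06°  ·
  (0,2): δ = 87.12°  ·
  (0,3): δ = 27.07°  ✓
  (0,4): δ = 1.06°  ✓
  (0,5): δ = 66.44°  ·
  (0,6): δ = 122.82°  ·
  (0,7): δ = 149.96°  ·
  (1,2): δ = 115.06°  ·
  (1,3): δ = 55.01°  ·
  (1,4): δ = 26.88°  ✓
  (1,5): δ = 38.50°  ✓
  (1,6): δ = 94.88°  ·
  (1,7): δ = 122.02°  ·
  (2,3): δ = 119.95°  ·
  (2,4): δ = 91.82°  ·
  (2,5): δ = 26.44°  ✓
  (2,6): δ = 29.94°  ✓
  (2,7): δ = 57.08°  ·
  (3,4): δ = 151.87°  ·
  (3,5): δ = 86.49°  ·
  (3,6): δ = 30.11°  ✓
  (3,7): δ = 2.97°  ✓
  (4,5): δ = 114.62°  ·
  (4,6): δ = 58.23°  ·
  (4,7): δ = 31.09°  ✓
  (5,6): δ = 123.62°  ·
  (5,7): δ = 96.47°  ·
  (6,7): δ = 152.86°  ·
antipodal pairs: 9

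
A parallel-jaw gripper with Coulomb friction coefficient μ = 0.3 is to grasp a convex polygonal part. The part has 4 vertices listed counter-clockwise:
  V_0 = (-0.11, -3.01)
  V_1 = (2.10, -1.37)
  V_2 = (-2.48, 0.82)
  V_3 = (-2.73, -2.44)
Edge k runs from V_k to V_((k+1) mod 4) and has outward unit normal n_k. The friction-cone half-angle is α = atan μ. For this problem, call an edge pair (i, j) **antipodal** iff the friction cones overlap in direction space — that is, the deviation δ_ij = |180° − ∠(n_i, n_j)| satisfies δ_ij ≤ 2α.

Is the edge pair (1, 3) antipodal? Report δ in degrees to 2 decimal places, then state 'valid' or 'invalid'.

α = atan 0.3 = 16.70°;  2α = 33.40°
edge 1: e_1 = (-4.58, +2.19);  n_1 = (+0.4314, +0.9022)
edge 3: e_3 = (+2.62, -0.57);  n_3 = (-0.2126, -0.9771)
∠(n_1, n_3) = 166.72°
δ = |180° − 166.72°| = 13.28°
13.28° ≤ 2α = 33.40°  →  valid

δ = 13.28°, valid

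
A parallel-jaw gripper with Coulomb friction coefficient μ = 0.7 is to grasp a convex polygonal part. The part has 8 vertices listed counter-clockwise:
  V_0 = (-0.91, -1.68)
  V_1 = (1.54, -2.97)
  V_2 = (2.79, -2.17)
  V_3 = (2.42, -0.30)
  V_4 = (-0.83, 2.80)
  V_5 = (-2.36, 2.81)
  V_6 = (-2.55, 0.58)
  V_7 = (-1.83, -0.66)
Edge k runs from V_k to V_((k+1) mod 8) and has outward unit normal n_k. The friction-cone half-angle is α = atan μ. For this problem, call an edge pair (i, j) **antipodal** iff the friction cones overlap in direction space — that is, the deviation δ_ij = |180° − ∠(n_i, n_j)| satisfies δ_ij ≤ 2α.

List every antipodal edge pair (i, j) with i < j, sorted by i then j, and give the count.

α = atan 0.7 = 34.99°;  2α = 69.98°
n_0 = (-0.4659, -0.8848)
n_1 = (+0.5391, -0.8423)
n_2 = (+0.9810, +0.1941)
n_3 = (+0.6902, +0.7236)
n_4 = (+0.0065, +1.0000)
n_5 = (-0.9964, +0.0849)
n_6 = (-0.8648, -0.5021)
n_7 = (-0.7426, -0.6698)
  (0,1): δ = 119.61°  ·
  (0,2): δ = 51.04°  ✓
  (0,3): δ = 15.88°  ✓
  (0,4): δ = 27.39°  ✓
  (0,5): δ = 112.90°  ·
  (0,6): δ = 147.91°  ·
  (0,7): δ = 159.82°  ·
  (1,2): δ = 111.43°  ·
  (1,3): δ = 76.27°  ·
  (1,4): δ = 32.99°  ✓
  (1,5): δ = 52.51°  ✓
  (1,6): δ = 87.52°  ·
  (1,7): δ = 99.43°  ·
  (2,3): δ = 144.84°  ·
  (2,4): δ = 101.57°  ·
  (2,5): δ = 16.06°  ✓
  (2,6): δ = 18.95°  ✓
  (2,7): δ = 30.86°  ✓
  (3,4): δ = 136.73°  ·
  (3,5): δ = 51.22°  ✓
  (3,6): δ = 16.21°  ✓
  (3,7): δ = 4.30°  ✓
  (4,5): δ = 94.50°  ·
  (4,6): δ = 59.48°  ✓
  (4,7): δ = 47.58°  ✓
  (5,6): δ = 144.99°  ·
  (5,7): δ = 133.08°  ·
  (6,7): δ = 168.09°  ·
antipodal pairs: 13

count = 13; pairs: (0,2), (0,3), (0,4), (1,4), (1,5), (2,5), (2,6), (2,7), (3,5), (3,6), (3,7), (4,6), (4,7)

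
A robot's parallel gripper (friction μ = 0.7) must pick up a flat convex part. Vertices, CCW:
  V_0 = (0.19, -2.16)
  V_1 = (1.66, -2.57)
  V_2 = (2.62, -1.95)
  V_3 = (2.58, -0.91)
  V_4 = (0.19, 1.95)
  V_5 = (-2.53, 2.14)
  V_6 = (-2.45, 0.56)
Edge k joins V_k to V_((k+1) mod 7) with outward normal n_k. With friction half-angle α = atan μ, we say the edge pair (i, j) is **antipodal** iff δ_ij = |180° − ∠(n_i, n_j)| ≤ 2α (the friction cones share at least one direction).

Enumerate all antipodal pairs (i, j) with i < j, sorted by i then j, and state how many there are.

count = 9; pairs: (0,3), (0,4), (1,4), (1,5), (2,5), (2,6), (3,5), (3,6), (4,6)

α = atan 0.7 = 34.99°;  2α = 69.98°
n_0 = (-0.2687, -0.9632)
n_1 = (+0.5425, -0.8400)
n_2 = (+0.9993, +0.0384)
n_3 = (+0.7673, +0.6412)
n_4 = (+0.0697, +0.9976)
n_5 = (-0.9987, -0.0506)
n_6 = (-0.7176, -0.6965)
  (0,1): δ = 131.56°  ·
  (0,2): δ = 72.21°  ·
  (0,3): δ = 34.53°  ✓
  (0,4): δ = 11.59°  ✓
  (0,5): δ = 108.48°  ·
  (0,6): δ = 149.73°  ·
  (1,2): δ = 120.65°  ·
  (1,3): δ = 82.97°  ·
  (1,4): δ = 36.85°  ✓
  (1,5): δ = 60.04°  ✓
  (1,6): δ = 101.29°  ·
  (2,3): δ = 142.32°  ·
  (2,4): δ = 96.20°  ·
  (2,5): δ = 0.70°  ✓
  (2,6): δ = 41.94°  ✓
  (3,4): δ = 133.88°  ·
  (3,5): δ = 36.99°  ✓
  (3,6): δ = 4.26°  ✓
  (4,5): δ = 83.11°  ·
  (4,6): δ = 41.86°  ✓
  (5,6): δ = 138.75°  ·
antipodal pairs: 9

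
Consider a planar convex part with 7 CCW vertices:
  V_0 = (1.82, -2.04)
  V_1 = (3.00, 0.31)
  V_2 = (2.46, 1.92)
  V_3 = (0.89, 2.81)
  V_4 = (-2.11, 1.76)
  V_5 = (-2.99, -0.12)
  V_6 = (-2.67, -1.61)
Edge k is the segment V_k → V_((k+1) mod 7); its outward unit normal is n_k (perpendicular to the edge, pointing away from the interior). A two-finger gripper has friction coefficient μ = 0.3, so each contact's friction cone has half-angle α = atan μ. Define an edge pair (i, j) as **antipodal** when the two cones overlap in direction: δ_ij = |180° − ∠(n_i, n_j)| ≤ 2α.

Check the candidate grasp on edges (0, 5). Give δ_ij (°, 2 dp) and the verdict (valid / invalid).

α = atan 0.3 = 16.70°;  2α = 33.40°
edge 0: e_0 = (+1.18, +2.35);  n_0 = (+0.8937, -0.4487)
edge 5: e_5 = (+0.32, -1.49);  n_5 = (-0.9777, -0.2100)
∠(n_0, n_5) = 141.22°
δ = |180° − 141.22°| = 38.78°
38.78° > 2α = 33.40°  →  invalid

δ = 38.78°, invalid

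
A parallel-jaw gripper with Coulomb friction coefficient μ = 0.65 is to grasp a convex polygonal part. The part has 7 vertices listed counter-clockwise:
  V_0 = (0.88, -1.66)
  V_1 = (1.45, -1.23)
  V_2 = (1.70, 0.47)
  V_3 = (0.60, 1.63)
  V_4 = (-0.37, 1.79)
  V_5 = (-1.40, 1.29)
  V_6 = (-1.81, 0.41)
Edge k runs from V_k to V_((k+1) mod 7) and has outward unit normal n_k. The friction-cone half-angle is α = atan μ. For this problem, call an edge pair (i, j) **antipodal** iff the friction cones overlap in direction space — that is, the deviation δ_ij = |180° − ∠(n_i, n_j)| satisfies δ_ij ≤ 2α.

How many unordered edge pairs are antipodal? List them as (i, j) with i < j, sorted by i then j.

α = atan 0.65 = 33.02°;  2α = 66.05°
n_0 = (+0.6022, -0.7983)
n_1 = (+0.9894, -0.1455)
n_2 = (+0.7256, +0.6881)
n_3 = (+0.1627, +0.9867)
n_4 = (-0.4367, +0.8996)
n_5 = (-0.9064, +0.4223)
n_6 = (-0.6099, -0.7925)
  (0,1): δ = 135.40°  ·
  (0,2): δ = 83.55°  ·
  (0,3): δ = 46.40°  ✓
  (0,4): δ = 11.14°  ✓
  (0,5): δ = 27.99°  ✓
  (0,6): δ = 105.39°  ·
  (1,2): δ = 128.15°  ·
  (1,3): δ = 91.00°  ·
  (1,4): δ = 55.74°  ✓
  (1,5): δ = 16.62°  ✓
  (1,6): δ = 60.79°  ✓
  (2,3): δ = 142.85°  ·
  (2,4): δ = 107.59°  ·
  (2,5): δ = 68.46°  ·
  (2,6): δ = 8.94°  ✓
  (3,4): δ = 144.74°  ·
  (3,5): δ = 105.61°  ·
  (3,6): δ = 28.21°  ✓
  (4,5): δ = 140.87°  ·
  (4,6): δ = 63.47°  ✓
  (5,6): δ = 102.60°  ·
antipodal pairs: 9

count = 9; pairs: (0,3), (0,4), (0,5), (1,4), (1,5), (1,6), (2,6), (3,6), (4,6)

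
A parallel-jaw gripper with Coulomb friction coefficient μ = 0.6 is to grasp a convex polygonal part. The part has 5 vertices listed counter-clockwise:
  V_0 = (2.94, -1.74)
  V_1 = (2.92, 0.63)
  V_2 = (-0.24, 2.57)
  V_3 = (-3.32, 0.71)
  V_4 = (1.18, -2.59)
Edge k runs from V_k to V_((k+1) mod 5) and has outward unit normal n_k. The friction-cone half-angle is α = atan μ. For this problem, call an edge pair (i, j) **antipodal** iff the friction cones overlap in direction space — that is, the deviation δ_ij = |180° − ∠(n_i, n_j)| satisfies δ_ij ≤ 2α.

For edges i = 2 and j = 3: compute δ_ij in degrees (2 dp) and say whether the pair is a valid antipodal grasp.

α = atan 0.6 = 30.96°;  2α = 61.93°
edge 2: e_2 = (-3.08, -1.86);  n_2 = (-0.5169, +0.8560)
edge 3: e_3 = (+4.50, -3.30);  n_3 = (-0.5914, -0.8064)
∠(n_2, n_3) = 112.62°
δ = |180° − 112.62°| = 67.38°
67.38° > 2α = 61.93°  →  invalid

δ = 67.38°, invalid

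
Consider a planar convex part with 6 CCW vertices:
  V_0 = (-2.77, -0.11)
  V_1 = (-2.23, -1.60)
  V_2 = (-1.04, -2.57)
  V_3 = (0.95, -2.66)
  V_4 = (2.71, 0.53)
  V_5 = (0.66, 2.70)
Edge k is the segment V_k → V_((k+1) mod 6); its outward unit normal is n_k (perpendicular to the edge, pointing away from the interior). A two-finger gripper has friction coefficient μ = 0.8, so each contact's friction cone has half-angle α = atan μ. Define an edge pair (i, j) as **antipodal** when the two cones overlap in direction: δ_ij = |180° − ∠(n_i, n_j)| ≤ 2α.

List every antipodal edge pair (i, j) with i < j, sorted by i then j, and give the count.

α = atan 0.8 = 38.66°;  2α = 77.32°
n_0 = (-0.9402, -0.3407)
n_1 = (-0.6318, -0.7751)
n_2 = (-0.0452, -0.9990)
n_3 = (+0.8756, -0.4831)
n_4 = (+0.7269, +0.6867)
n_5 = (-0.6337, +0.7736)
  (0,1): δ = 149.11°  ·
  (0,2): δ = 112.51°  ·
  (0,3): δ = 48.81°  ✓
  (0,4): δ = 23.45°  ✓
  (0,5): δ = 109.40°  ·
  (1,2): δ = 143.41°  ·
  (1,3): δ = 79.70°  ·
  (1,4): δ = 7.44°  ✓
  (1,5): δ = 78.51°  ·
  (2,3): δ = 116.30°  ·
  (2,4): δ = 44.04°  ✓
  (2,5): δ = 41.92°  ✓
  (3,4): δ = 107.74°  ·
  (3,5): δ = 21.79°  ✓
  (4,5): δ = 94.05°  ·
antipodal pairs: 6

count = 6; pairs: (0,3), (0,4), (1,4), (2,4), (2,5), (3,5)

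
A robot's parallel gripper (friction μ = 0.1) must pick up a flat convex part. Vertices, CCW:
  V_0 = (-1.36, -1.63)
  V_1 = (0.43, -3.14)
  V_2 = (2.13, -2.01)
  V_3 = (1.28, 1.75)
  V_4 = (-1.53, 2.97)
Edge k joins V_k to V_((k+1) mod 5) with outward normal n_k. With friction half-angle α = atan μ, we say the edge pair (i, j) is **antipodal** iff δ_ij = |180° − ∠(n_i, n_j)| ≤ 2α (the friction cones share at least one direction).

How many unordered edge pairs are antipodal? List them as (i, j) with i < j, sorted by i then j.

α = atan 0.1 = 5.71°;  2α = 11.42°
n_0 = (-0.6448, -0.7644)
n_1 = (+0.5536, -0.8328)
n_2 = (+0.9754, +0.2205)
n_3 = (+0.3982, +0.9173)
n_4 = (-0.9993, -0.0369)
  (0,1): δ = 106.24°  ·
  (0,2): δ = 37.11°  ·
  (0,3): δ = 16.68°  ·
  (0,4): δ = 132.27°  ·
  (1,2): δ = 110.87°  ·
  (1,3): δ = 57.08°  ·
  (1,4): δ = 58.50°  ·
  (2,3): δ = 126.21°  ·
  (2,4): δ = 10.62°  ✓
  (3,4): δ = 64.41°  ·
antipodal pairs: 1

count = 1; pairs: (2,4)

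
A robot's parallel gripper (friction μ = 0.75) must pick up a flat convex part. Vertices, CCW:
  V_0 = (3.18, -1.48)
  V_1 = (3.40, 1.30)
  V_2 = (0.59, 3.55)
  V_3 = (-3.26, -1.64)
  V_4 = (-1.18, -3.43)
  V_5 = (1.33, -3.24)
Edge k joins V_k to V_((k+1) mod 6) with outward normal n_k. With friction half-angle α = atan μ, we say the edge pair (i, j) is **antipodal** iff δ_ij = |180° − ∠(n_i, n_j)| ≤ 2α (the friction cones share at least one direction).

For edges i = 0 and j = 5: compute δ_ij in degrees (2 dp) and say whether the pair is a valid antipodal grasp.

α = atan 0.75 = 36.87°;  2α = 73.74°
edge 0: e_0 = (+0.22, +2.78);  n_0 = (+0.9969, -0.0789)
edge 5: e_5 = (+1.85, +1.76);  n_5 = (+0.6893, -0.7245)
∠(n_0, n_5) = 41.90°
δ = |180° − 41.90°| = 138.10°
138.10° > 2α = 73.74°  →  invalid

δ = 138.10°, invalid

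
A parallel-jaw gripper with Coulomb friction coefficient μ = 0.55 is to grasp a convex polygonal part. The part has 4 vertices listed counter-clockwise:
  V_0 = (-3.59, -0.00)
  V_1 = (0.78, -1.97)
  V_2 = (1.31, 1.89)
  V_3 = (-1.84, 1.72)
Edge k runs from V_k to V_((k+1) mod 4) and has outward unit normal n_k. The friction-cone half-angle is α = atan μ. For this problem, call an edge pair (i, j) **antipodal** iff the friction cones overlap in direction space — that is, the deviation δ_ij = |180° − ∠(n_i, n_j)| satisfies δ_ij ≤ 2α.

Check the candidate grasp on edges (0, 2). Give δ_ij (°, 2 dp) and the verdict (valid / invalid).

α = atan 0.55 = 28.81°;  2α = 57.62°
edge 0: e_0 = (+4.37, -1.97);  n_0 = (-0.4110, -0.9116)
edge 2: e_2 = (-3.15, -0.17);  n_2 = (-0.0539, +0.9985)
∠(n_0, n_2) = 152.64°
δ = |180° − 152.64°| = 27.36°
27.36° ≤ 2α = 57.62°  →  valid

δ = 27.36°, valid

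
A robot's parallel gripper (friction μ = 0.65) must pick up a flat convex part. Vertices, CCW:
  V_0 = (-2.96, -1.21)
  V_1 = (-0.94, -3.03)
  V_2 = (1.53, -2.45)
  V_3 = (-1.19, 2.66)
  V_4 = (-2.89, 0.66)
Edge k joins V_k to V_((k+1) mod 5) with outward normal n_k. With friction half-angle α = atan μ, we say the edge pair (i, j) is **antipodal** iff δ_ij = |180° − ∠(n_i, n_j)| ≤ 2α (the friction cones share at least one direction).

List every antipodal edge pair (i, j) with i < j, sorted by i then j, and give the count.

count = 3; pairs: (0,2), (1,3), (2,4)

α = atan 0.65 = 33.02°;  2α = 66.05°
n_0 = (-0.6694, -0.7429)
n_1 = (+0.2286, -0.9735)
n_2 = (+0.8827, +0.4699)
n_3 = (-0.7619, +0.6476)
n_4 = (-0.9993, +0.0374)
  (0,1): δ = 124.77°  ·
  (0,2): δ = 19.96°  ✓
  (0,3): δ = 91.65°  ·
  (0,4): δ = 129.87°  ·
  (1,2): δ = 75.19°  ·
  (1,3): δ = 36.42°  ✓
  (1,4): δ = 74.64°  ·
  (2,3): δ = 68.39°  ·
  (2,4): δ = 30.17°  ✓
  (3,4): δ = 141.78°  ·
antipodal pairs: 3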